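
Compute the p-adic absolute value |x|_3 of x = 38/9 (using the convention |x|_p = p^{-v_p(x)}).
|38/9|_3 = 9

Step 1 — compute v_3(x) by factoring powers of 3 out of the numerator and denominator: v_3(38/9) = -2. Step 2 — apply |x|_p = p^{-v_p(x)} = 3^{2} = 9.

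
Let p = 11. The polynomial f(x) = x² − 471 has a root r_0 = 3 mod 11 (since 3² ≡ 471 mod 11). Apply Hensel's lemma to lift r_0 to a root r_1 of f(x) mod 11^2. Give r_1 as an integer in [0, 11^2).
r_1 = 80 (mod 121)

Hensel's recurrence: r_{i+1} = r_i − f(r_i)·(f′(r_i))^{-1} mod 11^{i+2}, with f′(x) = 2x. Iterate:
  r_0 = 3 (mod 11)
  r_1 = 80 (mod 121)
Final: r_1 = 80, and one checks f(r_1) ≡ 0 mod 11^2.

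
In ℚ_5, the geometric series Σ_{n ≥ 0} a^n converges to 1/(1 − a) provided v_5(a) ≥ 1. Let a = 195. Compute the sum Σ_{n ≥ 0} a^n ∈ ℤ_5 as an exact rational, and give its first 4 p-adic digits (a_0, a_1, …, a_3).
Σ a^n = 1/(1 − a) = -1/194;  first 4 digits = (1, 4, 3, 4)

v_5(a) = 1 ≥ 1, so the series converges in ℤ_5 to 1/(1 − a) = 1/(1 − 195) = -1/194. Expand this rational in ℤ_5: compute digits iteratively via d_i = x_i mod 5, x_{i+1} = (x_i − d_i)/5. The first 4 digits are (1, 4, 3, 4).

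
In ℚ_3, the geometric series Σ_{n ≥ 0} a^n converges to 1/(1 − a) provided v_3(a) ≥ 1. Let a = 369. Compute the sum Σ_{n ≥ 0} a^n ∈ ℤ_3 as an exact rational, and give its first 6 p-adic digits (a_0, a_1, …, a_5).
Σ a^n = 1/(1 − a) = -1/368;  first 6 digits = (1, 0, 2, 1, 2, 0)

v_3(a) = 2 ≥ 1, so the series converges in ℤ_3 to 1/(1 − a) = 1/(1 − 369) = -1/368. Expand this rational in ℤ_3: compute digits iteratively via d_i = x_i mod 3, x_{i+1} = (x_i − d_i)/3. The first 6 digits are (1, 0, 2, 1, 2, 0).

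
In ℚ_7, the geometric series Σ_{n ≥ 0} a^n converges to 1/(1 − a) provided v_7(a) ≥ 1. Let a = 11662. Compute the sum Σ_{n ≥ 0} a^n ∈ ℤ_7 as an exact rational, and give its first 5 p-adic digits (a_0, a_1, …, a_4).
Σ a^n = 1/(1 − a) = -1/11661;  first 5 digits = (1, 0, 0, 6, 4)

v_7(a) = 3 ≥ 1, so the series converges in ℤ_7 to 1/(1 − a) = 1/(1 − 11662) = -1/11661. Expand this rational in ℤ_7: compute digits iteratively via d_i = x_i mod 7, x_{i+1} = (x_i − d_i)/7. The first 5 digits are (1, 0, 0, 6, 4).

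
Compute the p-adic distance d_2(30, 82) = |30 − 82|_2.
d_2(30, 82) = 1/4

Step 1 — x − y = 30 − 82 = -52. Step 2 — v_2(-52) = 2 (factor: -52 = −(2^2 · 13); the sign does not affect v_p). Step 3 — |x − y|_2 = 2^{-2} = 1/4.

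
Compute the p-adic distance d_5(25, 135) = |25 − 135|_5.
d_5(25, 135) = 1/5

Step 1 — x − y = 25 − 135 = -110. Step 2 — v_5(-110) = 1 (factor: -110 = −(5^1 · 22); the sign does not affect v_p). Step 3 — |x − y|_5 = 5^{-1} = 1/5.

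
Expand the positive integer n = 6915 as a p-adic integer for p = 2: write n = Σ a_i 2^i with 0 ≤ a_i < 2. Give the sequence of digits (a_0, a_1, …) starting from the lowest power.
(a_0, a_1, …) = (1, 1, 0, 0, 0, 0, 0, 0, 1, 1, 0, 1, 1)

Repeated division by 2 gives the digits low-to-high: 6915 = 1 + 1·2^1 + 1·2^8 + 1·2^9 + 1·2^11 + 1·2^12. Digit sequence: (1, 1, 0, 0, 0, 0, 0, 0, 1, 1, 0, 1, 1).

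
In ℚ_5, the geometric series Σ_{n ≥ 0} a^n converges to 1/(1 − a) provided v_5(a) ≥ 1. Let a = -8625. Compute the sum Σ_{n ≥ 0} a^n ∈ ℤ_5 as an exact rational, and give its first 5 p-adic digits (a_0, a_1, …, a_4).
Σ a^n = 1/(1 − a) = 1/8626;  first 5 digits = (1, 0, 0, 1, 1)

v_5(a) = 3 ≥ 1, so the series converges in ℤ_5 to 1/(1 − a) = 1/(1 − (-8625)) = 1/8626. Expand this rational in ℤ_5: compute digits iteratively via d_i = x_i mod 5, x_{i+1} = (x_i − d_i)/5. The first 5 digits are (1, 0, 0, 1, 1).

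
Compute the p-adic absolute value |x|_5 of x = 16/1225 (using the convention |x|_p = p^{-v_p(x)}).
|16/1225|_5 = 25

Step 1 — compute v_5(x) by factoring powers of 5 out of the numerator and denominator: v_5(16/1225) = -2. Step 2 — apply |x|_p = p^{-v_p(x)} = 5^{2} = 25.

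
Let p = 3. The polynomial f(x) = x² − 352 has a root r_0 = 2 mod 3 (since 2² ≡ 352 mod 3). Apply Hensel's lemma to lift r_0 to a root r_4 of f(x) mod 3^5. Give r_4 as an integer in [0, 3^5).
r_4 = 188 (mod 243)

Hensel's recurrence: r_{i+1} = r_i − f(r_i)·(f′(r_i))^{-1} mod 3^{i+2}, with f′(x) = 2x. Iterate:
  r_0 = 2 (mod 3)
  r_1 = 8 (mod 9)
  r_2 = 26 (mod 27)
  r_3 = 26 (mod 81)
  r_4 = 188 (mod 243)
Final: r_4 = 188, and one checks f(r_4) ≡ 0 mod 3^5.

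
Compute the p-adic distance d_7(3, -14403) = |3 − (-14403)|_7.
d_7(3, -14403) = 1/2401

Step 1 — x − y = 3 − (-14403) = 14406. Step 2 — v_7(14406) = 4 (factor: 14406 = (7^4 · 6); the sign does not affect v_p). Step 3 — |x − y|_7 = 7^{-4} = 1/2401.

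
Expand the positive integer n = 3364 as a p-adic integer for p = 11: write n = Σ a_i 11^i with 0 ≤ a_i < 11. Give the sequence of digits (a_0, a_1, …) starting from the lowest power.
(a_0, a_1, …) = (9, 8, 5, 2)

Repeated division by 11 gives the digits low-to-high: 3364 = 9 + 8·11^1 + 5·11^2 + 2·11^3. Digit sequence: (9, 8, 5, 2).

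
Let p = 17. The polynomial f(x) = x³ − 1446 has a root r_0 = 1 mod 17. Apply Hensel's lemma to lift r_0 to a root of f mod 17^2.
r_1 = 1 (mod 289)

Hensel: r_{i+1} = r_i − f(r_i)/f′(r_i) mod 17^{i+2}, where f′(x) = 3x². Iterate:
  r_0 = 1 (mod 17)
  r_1 = 1 (mod 289)
Final: r = 1 with f(r) ≡ 0 mod 17^2.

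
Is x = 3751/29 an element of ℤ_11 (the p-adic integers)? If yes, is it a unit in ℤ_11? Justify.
x ∈ ℤ_11 but not a unit; v_11(x) = 2 > 0

ℤ_11 = {x ∈ ℚ_11 : v_11(x) ≥ 0} and ℤ_11^× = {x ∈ ℤ_11 : v_11(x) = 0}. Here v_11(3751/29) = v_11(num) − v_11(den) = 2; compare against these criteria.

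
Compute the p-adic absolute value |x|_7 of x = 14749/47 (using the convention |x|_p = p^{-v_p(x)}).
|14749/47|_7 = 1/343

Step 1 — compute v_7(x) by factoring powers of 7 out of the numerator and denominator: v_7(14749/47) = 3. Step 2 — apply |x|_p = p^{-v_p(x)} = 7^{-3} = 1/343.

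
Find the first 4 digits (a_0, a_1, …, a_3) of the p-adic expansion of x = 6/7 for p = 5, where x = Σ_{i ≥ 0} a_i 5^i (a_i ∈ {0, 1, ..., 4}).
(a_0, …, a_3) = (3, 1, 4, 2)

v_5(6/7) = 0 (numerator and denominator both coprime to 5), so x ∈ ℤ_5^×. Compute digits iteratively via a_i = x_i mod 5, x_{i+1} = (x_i − a_i)/5, with x_0 = x:
  x_0 = 6/7;  a_0 = 3;  x_1 = (x_0 − 3)/5 = -3/7
  x_1 = -3/7;  a_1 = 1;  x_2 = (x_1 − 1)/5 = -2/7
  x_2 = -2/7;  a_2 = 4;  x_3 = (x_2 − 4)/5 = -6/7
  x_3 = -6/7;  a_3 = 2;  x_4 = (x_3 − 2)/5 = -4/7
Digits: (3, 1, 4, 2).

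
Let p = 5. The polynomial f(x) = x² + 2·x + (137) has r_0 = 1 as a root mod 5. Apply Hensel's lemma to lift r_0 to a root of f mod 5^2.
r_1 = 16 (mod 25)

Hensel: r_{i+1} = r_i − f(r_i)·(f′(r_i))^{-1} mod 5^{i+2}, f′(x) = 2x + 2. Iterate:
  r_0 = 1 (mod 5)
  r_1 = 16 (mod 25)
Final: r = 16 satisfies f(r) ≡ 0 mod 5^2.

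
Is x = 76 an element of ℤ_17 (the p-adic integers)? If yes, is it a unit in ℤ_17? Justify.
x ∈ ℤ_17^× (unit); v_17(x) = 0

ℤ_17 = {x ∈ ℚ_17 : v_17(x) ≥ 0} and ℤ_17^× = {x ∈ ℤ_17 : v_17(x) = 0}. Here v_17(76) = v_17(num) − v_17(den) = 0; compare against these criteria.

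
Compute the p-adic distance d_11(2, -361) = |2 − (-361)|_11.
d_11(2, -361) = 1/121

Step 1 — x − y = 2 − (-361) = 363. Step 2 — v_11(363) = 2 (factor: 363 = (11^2 · 3); the sign does not affect v_p). Step 3 — |x − y|_11 = 11^{-2} = 1/121.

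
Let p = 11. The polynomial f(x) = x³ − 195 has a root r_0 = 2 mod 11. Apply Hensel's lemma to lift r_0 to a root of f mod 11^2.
r_1 = 68 (mod 121)

Hensel: r_{i+1} = r_i − f(r_i)/f′(r_i) mod 11^{i+2}, where f′(x) = 3x². Iterate:
  r_0 = 2 (mod 11)
  r_1 = 68 (mod 121)
Final: r = 68 with f(r) ≡ 0 mod 11^2.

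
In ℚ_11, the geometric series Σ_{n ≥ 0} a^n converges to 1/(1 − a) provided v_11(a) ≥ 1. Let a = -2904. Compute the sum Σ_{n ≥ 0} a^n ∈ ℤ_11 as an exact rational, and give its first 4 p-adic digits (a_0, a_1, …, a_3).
Σ a^n = 1/(1 − a) = 1/2905;  first 4 digits = (1, 0, 9, 8)

v_11(a) = 2 ≥ 1, so the series converges in ℤ_11 to 1/(1 − a) = 1/(1 − (-2904)) = 1/2905. Expand this rational in ℤ_11: compute digits iteratively via d_i = x_i mod 11, x_{i+1} = (x_i − d_i)/11. The first 4 digits are (1, 0, 9, 8).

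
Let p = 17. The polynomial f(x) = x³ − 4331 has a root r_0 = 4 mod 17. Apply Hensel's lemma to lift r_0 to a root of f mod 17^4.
r_3 = 70350 (mod 83521)

Hensel: r_{i+1} = r_i − f(r_i)/f′(r_i) mod 17^{i+2}, where f′(x) = 3x². Iterate:
  r_0 = 4 (mod 17)
  r_1 = 123 (mod 289)
  r_2 = 1568 (mod 4913)
  r_3 = 70350 (mod 83521)
Final: r = 70350 with f(r) ≡ 0 mod 17^4.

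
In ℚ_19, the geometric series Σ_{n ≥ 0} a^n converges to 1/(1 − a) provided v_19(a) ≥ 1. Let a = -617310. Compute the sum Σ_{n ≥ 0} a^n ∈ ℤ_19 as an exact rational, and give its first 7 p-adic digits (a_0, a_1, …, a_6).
Σ a^n = 1/(1 − a) = 1/617311;  first 7 digits = (1, 0, 0, 5, 14, 18, 5)

v_19(a) = 3 ≥ 1, so the series converges in ℤ_19 to 1/(1 − a) = 1/(1 − (-617310)) = 1/617311. Expand this rational in ℤ_19: compute digits iteratively via d_i = x_i mod 19, x_{i+1} = (x_i − d_i)/19. The first 7 digits are (1, 0, 0, 5, 14, 18, 5).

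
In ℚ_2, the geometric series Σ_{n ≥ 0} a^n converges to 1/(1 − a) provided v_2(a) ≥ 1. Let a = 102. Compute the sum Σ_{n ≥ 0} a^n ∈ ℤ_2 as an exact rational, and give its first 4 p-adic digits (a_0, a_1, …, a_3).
Σ a^n = 1/(1 − a) = -1/101;  first 4 digits = (1, 1, 0, 0)

v_2(a) = 1 ≥ 1, so the series converges in ℤ_2 to 1/(1 − a) = 1/(1 − 102) = -1/101. Expand this rational in ℤ_2: compute digits iteratively via d_i = x_i mod 2, x_{i+1} = (x_i − d_i)/2. The first 4 digits are (1, 1, 0, 0).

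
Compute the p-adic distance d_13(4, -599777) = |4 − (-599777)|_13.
d_13(4, -599777) = 1/28561

Step 1 — x − y = 4 − (-599777) = 599781. Step 2 — v_13(599781) = 4 (factor: 599781 = (13^4 · 21); the sign does not affect v_p). Step 3 — |x − y|_13 = 13^{-4} = 1/28561.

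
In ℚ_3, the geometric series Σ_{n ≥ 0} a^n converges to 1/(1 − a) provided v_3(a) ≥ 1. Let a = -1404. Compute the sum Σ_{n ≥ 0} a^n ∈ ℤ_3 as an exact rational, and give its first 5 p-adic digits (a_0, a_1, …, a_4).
Σ a^n = 1/(1 − a) = 1/1405;  first 5 digits = (1, 0, 0, 2, 0)

v_3(a) = 3 ≥ 1, so the series converges in ℤ_3 to 1/(1 − a) = 1/(1 − (-1404)) = 1/1405. Expand this rational in ℤ_3: compute digits iteratively via d_i = x_i mod 3, x_{i+1} = (x_i − d_i)/3. The first 5 digits are (1, 0, 0, 2, 0).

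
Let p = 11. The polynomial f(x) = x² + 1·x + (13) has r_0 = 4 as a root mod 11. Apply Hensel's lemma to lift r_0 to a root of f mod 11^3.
r_2 = 81 (mod 1331)

Hensel: r_{i+1} = r_i − f(r_i)·(f′(r_i))^{-1} mod 11^{i+2}, f′(x) = 2x + 1. Iterate:
  r_0 = 4 (mod 11)
  r_1 = 81 (mod 121)
  r_2 = 81 (mod 1331)
Final: r = 81 satisfies f(r) ≡ 0 mod 11^3.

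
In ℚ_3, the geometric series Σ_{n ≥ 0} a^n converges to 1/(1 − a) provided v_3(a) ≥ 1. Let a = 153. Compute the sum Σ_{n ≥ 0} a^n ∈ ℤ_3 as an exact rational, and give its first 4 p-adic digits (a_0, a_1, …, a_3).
Σ a^n = 1/(1 − a) = -1/152;  first 4 digits = (1, 0, 2, 2)

v_3(a) = 2 ≥ 1, so the series converges in ℤ_3 to 1/(1 − a) = 1/(1 − 153) = -1/152. Expand this rational in ℤ_3: compute digits iteratively via d_i = x_i mod 3, x_{i+1} = (x_i − d_i)/3. The first 4 digits are (1, 0, 2, 2).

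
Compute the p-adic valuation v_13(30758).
v_13(30758) = 3

v_13(n) is the largest exponent k such that 13^k divides n. Factor out: 30758 = 13^3 · 14. (Sign doesn't affect v_p.) So v_13(30758) = 3.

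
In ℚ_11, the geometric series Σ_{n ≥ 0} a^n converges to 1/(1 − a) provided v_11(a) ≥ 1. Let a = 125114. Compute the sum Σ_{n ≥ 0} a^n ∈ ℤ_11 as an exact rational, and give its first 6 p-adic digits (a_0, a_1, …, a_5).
Σ a^n = 1/(1 − a) = -1/125113;  first 6 digits = (1, 0, 0, 6, 8, 0)

v_11(a) = 3 ≥ 1, so the series converges in ℤ_11 to 1/(1 − a) = 1/(1 − 125114) = -1/125113. Expand this rational in ℤ_11: compute digits iteratively via d_i = x_i mod 11, x_{i+1} = (x_i − d_i)/11. The first 6 digits are (1, 0, 0, 6, 8, 0).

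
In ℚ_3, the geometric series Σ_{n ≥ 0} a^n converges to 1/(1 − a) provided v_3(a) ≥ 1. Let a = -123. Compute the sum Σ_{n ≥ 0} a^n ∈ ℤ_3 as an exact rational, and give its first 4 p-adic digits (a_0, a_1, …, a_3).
Σ a^n = 1/(1 − a) = 1/124;  first 4 digits = (1, 1, 2, 1)

v_3(a) = 1 ≥ 1, so the series converges in ℤ_3 to 1/(1 − a) = 1/(1 − (-123)) = 1/124. Expand this rational in ℤ_3: compute digits iteratively via d_i = x_i mod 3, x_{i+1} = (x_i − d_i)/3. The first 4 digits are (1, 1, 2, 1).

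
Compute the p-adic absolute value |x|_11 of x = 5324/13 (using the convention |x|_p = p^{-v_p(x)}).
|5324/13|_11 = 1/1331

Step 1 — compute v_11(x) by factoring powers of 11 out of the numerator and denominator: v_11(5324/13) = 3. Step 2 — apply |x|_p = p^{-v_p(x)} = 11^{-3} = 1/1331.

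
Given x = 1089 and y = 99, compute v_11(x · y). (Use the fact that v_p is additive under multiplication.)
v_11(107811) = 3

v_p(x) = 2 (factor: 1089 = 11^2 · 9); v_p(y) = 1 (factor: 99 = 11^1 · 9). Additivity: v_p(xy) = v_p(x) + v_p(y) = 2 + 1 = 3. (Direct check: xy = 107811 = 11^3 · (81).)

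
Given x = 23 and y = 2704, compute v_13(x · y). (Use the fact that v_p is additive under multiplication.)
v_13(62192) = 2

v_p(x) = 0 (factor: 23 = 13^0 · 23); v_p(y) = 2 (factor: 2704 = 13^2 · 16). Additivity: v_p(xy) = v_p(x) + v_p(y) = 0 + 2 = 2. (Direct check: xy = 62192 = 13^2 · (368).)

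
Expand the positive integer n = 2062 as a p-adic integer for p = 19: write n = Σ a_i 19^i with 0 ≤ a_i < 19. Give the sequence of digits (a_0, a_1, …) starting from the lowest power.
(a_0, a_1, …) = (10, 13, 5)

Repeated division by 19 gives the digits low-to-high: 2062 = 10 + 13·19^1 + 5·19^2. Digit sequence: (10, 13, 5).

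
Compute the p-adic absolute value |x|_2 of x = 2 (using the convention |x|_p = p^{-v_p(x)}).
|2|_2 = 1/2

Step 1 — compute v_2(x) by factoring powers of 2 out of the numerator and denominator: v_2(2) = 1. Step 2 — apply |x|_p = p^{-v_p(x)} = 2^{-1} = 1/2.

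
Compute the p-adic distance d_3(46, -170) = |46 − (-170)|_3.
d_3(46, -170) = 1/27

Step 1 — x − y = 46 − (-170) = 216. Step 2 — v_3(216) = 3 (factor: 216 = (3^3 · 8); the sign does not affect v_p). Step 3 — |x − y|_3 = 3^{-3} = 1/27.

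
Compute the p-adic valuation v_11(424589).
v_11(424589) = 4

v_11(n) is the largest exponent k such that 11^k divides n. Factor out: 424589 = 11^4 · 29. (Sign doesn't affect v_p.) So v_11(424589) = 4.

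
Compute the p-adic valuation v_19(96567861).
v_19(96567861) = 5

v_19(n) is the largest exponent k such that 19^k divides n. Factor out: 96567861 = 19^5 · 39. (Sign doesn't affect v_p.) So v_19(96567861) = 5.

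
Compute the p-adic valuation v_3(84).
v_3(84) = 1

v_3(n) is the largest exponent k such that 3^k divides n. Factor out: 84 = 3^1 · 28. (Sign doesn't affect v_p.) So v_3(84) = 1.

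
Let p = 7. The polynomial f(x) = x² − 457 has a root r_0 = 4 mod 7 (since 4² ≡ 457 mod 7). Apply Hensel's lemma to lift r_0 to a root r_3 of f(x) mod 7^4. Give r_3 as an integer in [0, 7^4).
r_3 = 2160 (mod 2401)

Hensel's recurrence: r_{i+1} = r_i − f(r_i)·(f′(r_i))^{-1} mod 7^{i+2}, with f′(x) = 2x. Iterate:
  r_0 = 4 (mod 7)
  r_1 = 4 (mod 49)
  r_2 = 102 (mod 343)
  r_3 = 2160 (mod 2401)
Final: r_3 = 2160, and one checks f(r_3) ≡ 0 mod 7^4.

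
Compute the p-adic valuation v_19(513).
v_19(513) = 1

v_19(n) is the largest exponent k such that 19^k divides n. Factor out: 513 = 19^1 · 27. (Sign doesn't affect v_p.) So v_19(513) = 1.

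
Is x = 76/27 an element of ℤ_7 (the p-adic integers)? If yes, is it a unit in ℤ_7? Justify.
x ∈ ℤ_7^× (unit); v_7(x) = 0

ℤ_7 = {x ∈ ℚ_7 : v_7(x) ≥ 0} and ℤ_7^× = {x ∈ ℤ_7 : v_7(x) = 0}. Here v_7(76/27) = v_7(num) − v_7(den) = 0; compare against these criteria.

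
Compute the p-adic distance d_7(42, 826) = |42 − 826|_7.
d_7(42, 826) = 1/49

Step 1 — x − y = 42 − 826 = -784. Step 2 — v_7(-784) = 2 (factor: -784 = −(7^2 · 16); the sign does not affect v_p). Step 3 — |x − y|_7 = 7^{-2} = 1/49.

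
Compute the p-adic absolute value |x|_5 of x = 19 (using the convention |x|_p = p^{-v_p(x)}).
|19|_5 = 1

Step 1 — compute v_5(x) by factoring powers of 5 out of the numerator and denominator: v_5(19) = 0. Step 2 — apply |x|_p = p^{-v_p(x)} = 5^{0} = 1.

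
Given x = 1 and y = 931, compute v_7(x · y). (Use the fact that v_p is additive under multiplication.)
v_7(931) = 2

v_p(x) = 0 (factor: 1 = 7^0 · 1); v_p(y) = 2 (factor: 931 = 7^2 · 19). Additivity: v_p(xy) = v_p(x) + v_p(y) = 0 + 2 = 2. (Direct check: xy = 931 = 7^2 · (19).)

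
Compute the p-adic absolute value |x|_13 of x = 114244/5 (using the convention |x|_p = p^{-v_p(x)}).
|114244/5|_13 = 1/28561

Step 1 — compute v_13(x) by factoring powers of 13 out of the numerator and denominator: v_13(114244/5) = 4. Step 2 — apply |x|_p = p^{-v_p(x)} = 13^{-4} = 1/28561.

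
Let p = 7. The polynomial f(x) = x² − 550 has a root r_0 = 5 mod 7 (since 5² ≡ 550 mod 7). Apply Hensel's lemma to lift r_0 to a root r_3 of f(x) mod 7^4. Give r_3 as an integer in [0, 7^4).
r_3 = 425 (mod 2401)

Hensel's recurrence: r_{i+1} = r_i − f(r_i)·(f′(r_i))^{-1} mod 7^{i+2}, with f′(x) = 2x. Iterate:
  r_0 = 5 (mod 7)
  r_1 = 33 (mod 49)
  r_2 = 82 (mod 343)
  r_3 = 425 (mod 2401)
Final: r_3 = 425, and one checks f(r_3) ≡ 0 mod 7^4.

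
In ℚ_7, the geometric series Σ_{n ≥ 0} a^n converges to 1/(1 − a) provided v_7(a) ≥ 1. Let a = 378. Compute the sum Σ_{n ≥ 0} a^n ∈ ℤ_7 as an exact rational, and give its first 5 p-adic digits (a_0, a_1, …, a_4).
Σ a^n = 1/(1 − a) = -1/377;  first 5 digits = (1, 5, 4, 3, 2)

v_7(a) = 1 ≥ 1, so the series converges in ℤ_7 to 1/(1 − a) = 1/(1 − 378) = -1/377. Expand this rational in ℤ_7: compute digits iteratively via d_i = x_i mod 7, x_{i+1} = (x_i − d_i)/7. The first 5 digits are (1, 5, 4, 3, 2).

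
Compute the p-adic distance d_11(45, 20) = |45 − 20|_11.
d_11(45, 20) = 1

Step 1 — x − y = 45 − 20 = 25. Step 2 — v_11(25) = 0 (factor: 25 = (11^0 · 25); the sign does not affect v_p). Step 3 — |x − y|_11 = 11^{0} = 1.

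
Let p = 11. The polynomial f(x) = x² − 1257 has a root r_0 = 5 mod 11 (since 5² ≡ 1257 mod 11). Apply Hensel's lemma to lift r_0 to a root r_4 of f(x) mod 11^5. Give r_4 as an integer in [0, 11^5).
r_4 = 74882 (mod 161051)

Hensel's recurrence: r_{i+1} = r_i − f(r_i)·(f′(r_i))^{-1} mod 11^{i+2}, with f′(x) = 2x. Iterate:
  r_0 = 5 (mod 11)
  r_1 = 104 (mod 121)
  r_2 = 346 (mod 1331)
  r_3 = 1677 (mod 14641)
  r_4 = 74882 (mod 161051)
Final: r_4 = 74882, and one checks f(r_4) ≡ 0 mod 11^5.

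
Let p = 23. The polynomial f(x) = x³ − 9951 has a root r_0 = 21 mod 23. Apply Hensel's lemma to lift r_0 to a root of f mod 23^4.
r_3 = 150579 (mod 279841)

Hensel: r_{i+1} = r_i − f(r_i)/f′(r_i) mod 23^{i+2}, where f′(x) = 3x². Iterate:
  r_0 = 21 (mod 23)
  r_1 = 343 (mod 529)
  r_2 = 4575 (mod 12167)
  r_3 = 150579 (mod 279841)
Final: r = 150579 with f(r) ≡ 0 mod 23^4.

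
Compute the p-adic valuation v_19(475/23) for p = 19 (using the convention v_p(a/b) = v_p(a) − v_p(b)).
v_19(475/23) = 1

Factor powers of 19 from the numerator and denominator of the reduced fraction: 475 = 19^1 · 25 and 23 = 19^0 · 23. Apply v_p(a/b) = v_p(a) − v_p(b): v_19(475/23) = 1 − 0 = 1.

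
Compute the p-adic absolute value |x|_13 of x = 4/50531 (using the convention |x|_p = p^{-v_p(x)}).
|4/50531|_13 = 2197

Step 1 — compute v_13(x) by factoring powers of 13 out of the numerator and denominator: v_13(4/50531) = -3. Step 2 — apply |x|_p = p^{-v_p(x)} = 13^{3} = 2197.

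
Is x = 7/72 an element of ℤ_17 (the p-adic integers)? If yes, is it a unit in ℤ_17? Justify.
x ∈ ℤ_17^× (unit); v_17(x) = 0

ℤ_17 = {x ∈ ℚ_17 : v_17(x) ≥ 0} and ℤ_17^× = {x ∈ ℤ_17 : v_17(x) = 0}. Here v_17(7/72) = v_17(num) − v_17(den) = 0; compare against these criteria.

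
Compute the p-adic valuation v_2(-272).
v_2(-272) = 4

v_2(n) is the largest exponent k such that 2^k divides n. Factor out: -272 = -2^4 · 17. (Sign doesn't affect v_p.) So v_2(-272) = 4.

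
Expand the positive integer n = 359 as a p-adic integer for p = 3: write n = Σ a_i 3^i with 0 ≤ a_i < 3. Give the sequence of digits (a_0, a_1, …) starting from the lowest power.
(a_0, a_1, …) = (2, 2, 0, 1, 1, 1)

Repeated division by 3 gives the digits low-to-high: 359 = 2 + 2·3^1 + 1·3^3 + 1·3^4 + 1·3^5. Digit sequence: (2, 2, 0, 1, 1, 1).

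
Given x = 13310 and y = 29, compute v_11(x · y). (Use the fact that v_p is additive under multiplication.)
v_11(385990) = 3

v_p(x) = 3 (factor: 13310 = 11^3 · 10); v_p(y) = 0 (factor: 29 = 11^0 · 29). Additivity: v_p(xy) = v_p(x) + v_p(y) = 3 + 0 = 3. (Direct check: xy = 385990 = 11^3 · (290).)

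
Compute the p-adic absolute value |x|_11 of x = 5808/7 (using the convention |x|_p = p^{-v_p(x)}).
|5808/7|_11 = 1/121

Step 1 — compute v_11(x) by factoring powers of 11 out of the numerator and denominator: v_11(5808/7) = 2. Step 2 — apply |x|_p = p^{-v_p(x)} = 11^{-2} = 1/121.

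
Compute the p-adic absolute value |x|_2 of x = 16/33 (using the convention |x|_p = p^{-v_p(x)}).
|16/33|_2 = 1/16

Step 1 — compute v_2(x) by factoring powers of 2 out of the numerator and denominator: v_2(16/33) = 4. Step 2 — apply |x|_p = p^{-v_p(x)} = 2^{-4} = 1/16.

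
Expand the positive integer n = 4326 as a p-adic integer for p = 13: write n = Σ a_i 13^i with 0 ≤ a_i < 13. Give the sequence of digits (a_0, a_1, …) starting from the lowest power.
(a_0, a_1, …) = (10, 7, 12, 1)

Repeated division by 13 gives the digits low-to-high: 4326 = 10 + 7·13^1 + 12·13^2 + 1·13^3. Digit sequence: (10, 7, 12, 1).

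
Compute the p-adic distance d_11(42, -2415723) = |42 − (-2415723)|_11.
d_11(42, -2415723) = 1/161051

Step 1 — x − y = 42 − (-2415723) = 2415765. Step 2 — v_11(2415765) = 5 (factor: 2415765 = (11^5 · 15); the sign does not affect v_p). Step 3 — |x − y|_11 = 11^{-5} = 1/161051.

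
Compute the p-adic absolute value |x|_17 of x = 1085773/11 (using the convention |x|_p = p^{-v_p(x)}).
|1085773/11|_17 = 1/83521

Step 1 — compute v_17(x) by factoring powers of 17 out of the numerator and denominator: v_17(1085773/11) = 4. Step 2 — apply |x|_p = p^{-v_p(x)} = 17^{-4} = 1/83521.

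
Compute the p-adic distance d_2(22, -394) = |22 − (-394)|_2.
d_2(22, -394) = 1/32

Step 1 — x − y = 22 − (-394) = 416. Step 2 — v_2(416) = 5 (factor: 416 = (2^5 · 13); the sign does not affect v_p). Step 3 — |x − y|_2 = 2^{-5} = 1/32.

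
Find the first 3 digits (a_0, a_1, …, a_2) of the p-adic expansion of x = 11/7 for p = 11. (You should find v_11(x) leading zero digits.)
(a_0, …, a_2) = (0, 8, 4)

v_11(11/7) = 1, so a_0 = ... = a_0 = 0. Factor out: x = 11^1 · u with u = 1/7 a unit in ℤ_11. Expand u iteratively via a_{v+i} = u_i mod 11, u_{i+1} = (u_i − a_{v+i})/11:
  u_0 = 1/7;  a_1 = 8;  u_1 = (u_0 − 8)/11 = -5/7
  u_1 = -5/7;  a_2 = 4;  u_2 = (u_1 − 4)/11 = -3/7
Digits: (0, 8, 4).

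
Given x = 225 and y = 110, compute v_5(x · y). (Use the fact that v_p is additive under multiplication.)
v_5(24750) = 3

v_p(x) = 2 (factor: 225 = 5^2 · 9); v_p(y) = 1 (factor: 110 = 5^1 · 22). Additivity: v_p(xy) = v_p(x) + v_p(y) = 2 + 1 = 3. (Direct check: xy = 24750 = 5^3 · (198).)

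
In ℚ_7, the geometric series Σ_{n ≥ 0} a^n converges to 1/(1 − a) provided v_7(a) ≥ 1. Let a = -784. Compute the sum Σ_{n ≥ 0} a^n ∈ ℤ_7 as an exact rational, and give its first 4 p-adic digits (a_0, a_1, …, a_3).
Σ a^n = 1/(1 − a) = 1/785;  first 4 digits = (1, 0, 5, 4)

v_7(a) = 2 ≥ 1, so the series converges in ℤ_7 to 1/(1 − a) = 1/(1 − (-784)) = 1/785. Expand this rational in ℤ_7: compute digits iteratively via d_i = x_i mod 7, x_{i+1} = (x_i − d_i)/7. The first 4 digits are (1, 0, 5, 4).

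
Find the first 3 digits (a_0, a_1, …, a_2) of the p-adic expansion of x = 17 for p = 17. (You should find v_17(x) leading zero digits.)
(a_0, …, a_2) = (0, 1, 0)

v_17(17) = 1, so a_0 = ... = a_0 = 0. Factor out: x = 17^1 · u with u = 1 a unit in ℤ_17. Expand u iteratively via a_{v+i} = u_i mod 17, u_{i+1} = (u_i − a_{v+i})/17:
  u_0 = 1;  a_1 = 1;  u_1 = (u_0 − 1)/17 = 0
  u_1 = 0;  a_2 = 0;  u_2 = (u_1 − 0)/17 = 0
Digits: (0, 1, 0).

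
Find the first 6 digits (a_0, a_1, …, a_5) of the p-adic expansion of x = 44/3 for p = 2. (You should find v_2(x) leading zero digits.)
(a_0, …, a_5) = (0, 0, 1, 0, 0, 1)

v_2(44/3) = 2, so a_0 = ... = a_1 = 0. Factor out: x = 2^2 · u with u = 11/3 a unit in ℤ_2. Expand u iteratively via a_{v+i} = u_i mod 2, u_{i+1} = (u_i − a_{v+i})/2:
  u_0 = 11/3;  a_2 = 1;  u_1 = (u_0 − 1)/2 = 4/3
  u_1 = 4/3;  a_3 = 0;  u_2 = (u_1 − 0)/2 = 2/3
  u_2 = 2/3;  a_4 = 0;  u_3 = (u_2 − 0)/2 = 1/3
  u_3 = 1/3;  a_5 = 1;  u_4 = (u_3 − 1)/2 = -1/3
Digits: (0, 0, 1, 0, 0, 1).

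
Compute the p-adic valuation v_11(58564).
v_11(58564) = 4

v_11(n) is the largest exponent k such that 11^k divides n. Factor out: 58564 = 11^4 · 4. (Sign doesn't affect v_p.) So v_11(58564) = 4.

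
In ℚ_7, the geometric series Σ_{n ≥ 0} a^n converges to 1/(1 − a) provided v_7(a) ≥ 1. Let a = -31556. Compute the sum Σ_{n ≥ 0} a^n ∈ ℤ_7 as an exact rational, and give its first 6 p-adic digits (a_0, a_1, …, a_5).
Σ a^n = 1/(1 − a) = 1/31557;  first 6 digits = (1, 0, 0, 6, 0, 5)

v_7(a) = 3 ≥ 1, so the series converges in ℤ_7 to 1/(1 − a) = 1/(1 − (-31556)) = 1/31557. Expand this rational in ℤ_7: compute digits iteratively via d_i = x_i mod 7, x_{i+1} = (x_i − d_i)/7. The first 6 digits are (1, 0, 0, 6, 0, 5).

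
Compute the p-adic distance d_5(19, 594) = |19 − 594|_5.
d_5(19, 594) = 1/25

Step 1 — x − y = 19 − 594 = -575. Step 2 — v_5(-575) = 2 (factor: -575 = −(5^2 · 23); the sign does not affect v_p). Step 3 — |x − y|_5 = 5^{-2} = 1/25.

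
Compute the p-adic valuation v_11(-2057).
v_11(-2057) = 2

v_11(n) is the largest exponent k such that 11^k divides n. Factor out: -2057 = -11^2 · 17. (Sign doesn't affect v_p.) So v_11(-2057) = 2.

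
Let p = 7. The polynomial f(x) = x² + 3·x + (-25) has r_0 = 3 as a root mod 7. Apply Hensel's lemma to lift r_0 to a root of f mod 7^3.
r_2 = 31 (mod 343)

Hensel: r_{i+1} = r_i − f(r_i)·(f′(r_i))^{-1} mod 7^{i+2}, f′(x) = 2x + 3. Iterate:
  r_0 = 3 (mod 7)
  r_1 = 31 (mod 49)
  r_2 = 31 (mod 343)
Final: r = 31 satisfies f(r) ≡ 0 mod 7^3.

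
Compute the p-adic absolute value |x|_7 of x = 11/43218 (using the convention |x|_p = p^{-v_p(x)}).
|11/43218|_7 = 2401

Step 1 — compute v_7(x) by factoring powers of 7 out of the numerator and denominator: v_7(11/43218) = -4. Step 2 — apply |x|_p = p^{-v_p(x)} = 7^{4} = 2401.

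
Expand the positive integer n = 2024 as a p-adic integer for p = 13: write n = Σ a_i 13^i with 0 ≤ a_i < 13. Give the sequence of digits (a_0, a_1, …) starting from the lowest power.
(a_0, a_1, …) = (9, 12, 11)

Repeated division by 13 gives the digits low-to-high: 2024 = 9 + 12·13^1 + 11·13^2. Digit sequence: (9, 12, 11).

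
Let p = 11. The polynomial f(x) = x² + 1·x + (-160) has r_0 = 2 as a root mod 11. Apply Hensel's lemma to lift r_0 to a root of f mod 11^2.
r_1 = 57 (mod 121)

Hensel: r_{i+1} = r_i − f(r_i)·(f′(r_i))^{-1} mod 11^{i+2}, f′(x) = 2x + 1. Iterate:
  r_0 = 2 (mod 11)
  r_1 = 57 (mod 121)
Final: r = 57 satisfies f(r) ≡ 0 mod 11^2.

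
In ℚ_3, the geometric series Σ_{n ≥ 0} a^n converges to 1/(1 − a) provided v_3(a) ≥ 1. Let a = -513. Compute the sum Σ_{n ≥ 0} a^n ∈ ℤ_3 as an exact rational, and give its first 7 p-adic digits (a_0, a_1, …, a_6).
Σ a^n = 1/(1 − a) = 1/514;  first 7 digits = (1, 0, 0, 2, 2, 0, 0)

v_3(a) = 3 ≥ 1, so the series converges in ℤ_3 to 1/(1 − a) = 1/(1 − (-513)) = 1/514. Expand this rational in ℤ_3: compute digits iteratively via d_i = x_i mod 3, x_{i+1} = (x_i − d_i)/3. The first 7 digits are (1, 0, 0, 2, 2, 0, 0).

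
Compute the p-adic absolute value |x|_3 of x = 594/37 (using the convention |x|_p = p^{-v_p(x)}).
|594/37|_3 = 1/27

Step 1 — compute v_3(x) by factoring powers of 3 out of the numerator and denominator: v_3(594/37) = 3. Step 2 — apply |x|_p = p^{-v_p(x)} = 3^{-3} = 1/27.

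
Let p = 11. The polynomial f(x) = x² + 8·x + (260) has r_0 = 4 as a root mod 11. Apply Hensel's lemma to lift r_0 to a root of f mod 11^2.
r_1 = 15 (mod 121)

Hensel: r_{i+1} = r_i − f(r_i)·(f′(r_i))^{-1} mod 11^{i+2}, f′(x) = 2x + 8. Iterate:
  r_0 = 4 (mod 11)
  r_1 = 15 (mod 121)
Final: r = 15 satisfies f(r) ≡ 0 mod 11^2.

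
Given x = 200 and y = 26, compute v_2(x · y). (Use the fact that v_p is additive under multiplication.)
v_2(5200) = 4

v_p(x) = 3 (factor: 200 = 2^3 · 25); v_p(y) = 1 (factor: 26 = 2^1 · 13). Additivity: v_p(xy) = v_p(x) + v_p(y) = 3 + 1 = 4. (Direct check: xy = 5200 = 2^4 · (325).)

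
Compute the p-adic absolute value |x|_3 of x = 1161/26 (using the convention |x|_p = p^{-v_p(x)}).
|1161/26|_3 = 1/27

Step 1 — compute v_3(x) by factoring powers of 3 out of the numerator and denominator: v_3(1161/26) = 3. Step 2 — apply |x|_p = p^{-v_p(x)} = 3^{-3} = 1/27.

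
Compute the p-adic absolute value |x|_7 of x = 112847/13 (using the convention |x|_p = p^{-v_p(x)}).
|112847/13|_7 = 1/2401

Step 1 — compute v_7(x) by factoring powers of 7 out of the numerator and denominator: v_7(112847/13) = 4. Step 2 — apply |x|_p = p^{-v_p(x)} = 7^{-4} = 1/2401.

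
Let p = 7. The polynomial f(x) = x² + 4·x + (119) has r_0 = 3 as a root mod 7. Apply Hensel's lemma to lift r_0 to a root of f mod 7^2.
r_1 = 38 (mod 49)

Hensel: r_{i+1} = r_i − f(r_i)·(f′(r_i))^{-1} mod 7^{i+2}, f′(x) = 2x + 4. Iterate:
  r_0 = 3 (mod 7)
  r_1 = 38 (mod 49)
Final: r = 38 satisfies f(r) ≡ 0 mod 7^2.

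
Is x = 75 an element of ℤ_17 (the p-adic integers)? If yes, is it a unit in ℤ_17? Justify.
x ∈ ℤ_17^× (unit); v_17(x) = 0

ℤ_17 = {x ∈ ℚ_17 : v_17(x) ≥ 0} and ℤ_17^× = {x ∈ ℤ_17 : v_17(x) = 0}. Here v_17(75) = v_17(num) − v_17(den) = 0; compare against these criteria.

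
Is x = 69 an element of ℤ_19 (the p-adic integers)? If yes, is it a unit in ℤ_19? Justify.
x ∈ ℤ_19^× (unit); v_19(x) = 0

ℤ_19 = {x ∈ ℚ_19 : v_19(x) ≥ 0} and ℤ_19^× = {x ∈ ℤ_19 : v_19(x) = 0}. Here v_19(69) = v_19(num) − v_19(den) = 0; compare against these criteria.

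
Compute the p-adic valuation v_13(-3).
v_13(-3) = 0

v_13(n) is the largest exponent k such that 13^k divides n. Factor out: -3 = -13^0 · 3. (Sign doesn't affect v_p.) So v_13(-3) = 0.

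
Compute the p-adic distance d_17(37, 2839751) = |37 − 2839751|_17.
d_17(37, 2839751) = 1/1419857

Step 1 — x − y = 37 − 2839751 = -2839714. Step 2 — v_17(-2839714) = 5 (factor: -2839714 = −(17^5 · 2); the sign does not affect v_p). Step 3 — |x − y|_17 = 17^{-5} = 1/1419857.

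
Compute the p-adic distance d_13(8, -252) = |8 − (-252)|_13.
d_13(8, -252) = 1/13

Step 1 — x − y = 8 − (-252) = 260. Step 2 — v_13(260) = 1 (factor: 260 = (13^1 · 20); the sign does not affect v_p). Step 3 — |x − y|_13 = 13^{-1} = 1/13.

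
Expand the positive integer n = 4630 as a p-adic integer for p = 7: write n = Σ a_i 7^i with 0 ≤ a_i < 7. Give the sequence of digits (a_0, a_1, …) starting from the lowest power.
(a_0, a_1, …) = (3, 3, 3, 6, 1)

Repeated division by 7 gives the digits low-to-high: 4630 = 3 + 3·7^1 + 3·7^2 + 6·7^3 + 1·7^4. Digit sequence: (3, 3, 3, 6, 1).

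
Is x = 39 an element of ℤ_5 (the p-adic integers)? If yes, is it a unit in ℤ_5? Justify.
x ∈ ℤ_5^× (unit); v_5(x) = 0

ℤ_5 = {x ∈ ℚ_5 : v_5(x) ≥ 0} and ℤ_5^× = {x ∈ ℤ_5 : v_5(x) = 0}. Here v_5(39) = v_5(num) − v_5(den) = 0; compare against these criteria.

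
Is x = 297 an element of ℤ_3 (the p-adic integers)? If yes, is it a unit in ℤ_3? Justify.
x ∈ ℤ_3 but not a unit; v_3(x) = 3 > 0

ℤ_3 = {x ∈ ℚ_3 : v_3(x) ≥ 0} and ℤ_3^× = {x ∈ ℤ_3 : v_3(x) = 0}. Here v_3(297) = v_3(num) − v_3(den) = 3; compare against these criteria.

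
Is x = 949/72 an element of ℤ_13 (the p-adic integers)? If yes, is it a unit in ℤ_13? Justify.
x ∈ ℤ_13 but not a unit; v_13(x) = 1 > 0

ℤ_13 = {x ∈ ℚ_13 : v_13(x) ≥ 0} and ℤ_13^× = {x ∈ ℤ_13 : v_13(x) = 0}. Here v_13(949/72) = v_13(num) − v_13(den) = 1; compare against these criteria.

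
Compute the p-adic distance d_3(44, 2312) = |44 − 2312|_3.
d_3(44, 2312) = 1/81

Step 1 — x − y = 44 − 2312 = -2268. Step 2 — v_3(-2268) = 4 (factor: -2268 = −(3^4 · 28); the sign does not affect v_p). Step 3 — |x − y|_3 = 3^{-4} = 1/81.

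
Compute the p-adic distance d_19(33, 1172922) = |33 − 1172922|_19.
d_19(33, 1172922) = 1/130321

Step 1 — x − y = 33 − 1172922 = -1172889. Step 2 — v_19(-1172889) = 4 (factor: -1172889 = −(19^4 · 9); the sign does not affect v_p). Step 3 — |x − y|_19 = 19^{-4} = 1/130321.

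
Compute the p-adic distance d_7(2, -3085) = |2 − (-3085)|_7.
d_7(2, -3085) = 1/343

Step 1 — x − y = 2 − (-3085) = 3087. Step 2 — v_7(3087) = 3 (factor: 3087 = (7^3 · 9); the sign does not affect v_p). Step 3 — |x − y|_7 = 7^{-3} = 1/343.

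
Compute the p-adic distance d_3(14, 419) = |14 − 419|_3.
d_3(14, 419) = 1/81

Step 1 — x − y = 14 − 419 = -405. Step 2 — v_3(-405) = 4 (factor: -405 = −(3^4 · 5); the sign does not affect v_p). Step 3 — |x − y|_3 = 3^{-4} = 1/81.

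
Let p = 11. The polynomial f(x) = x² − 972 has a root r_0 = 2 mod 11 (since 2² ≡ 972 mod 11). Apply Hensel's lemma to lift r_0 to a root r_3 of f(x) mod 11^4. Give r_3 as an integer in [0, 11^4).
r_3 = 244 (mod 14641)

Hensel's recurrence: r_{i+1} = r_i − f(r_i)·(f′(r_i))^{-1} mod 11^{i+2}, with f′(x) = 2x. Iterate:
  r_0 = 2 (mod 11)
  r_1 = 2 (mod 121)
  r_2 = 244 (mod 1331)
  r_3 = 244 (mod 14641)
Final: r_3 = 244, and one checks f(r_3) ≡ 0 mod 11^4.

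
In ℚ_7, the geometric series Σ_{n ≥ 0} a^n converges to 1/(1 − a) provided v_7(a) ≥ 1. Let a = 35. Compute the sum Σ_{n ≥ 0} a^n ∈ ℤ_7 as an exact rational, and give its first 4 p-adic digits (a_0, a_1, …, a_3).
Σ a^n = 1/(1 − a) = -1/34;  first 4 digits = (1, 5, 4, 2)

v_7(a) = 1 ≥ 1, so the series converges in ℤ_7 to 1/(1 − a) = 1/(1 − 35) = -1/34. Expand this rational in ℤ_7: compute digits iteratively via d_i = x_i mod 7, x_{i+1} = (x_i − d_i)/7. The first 4 digits are (1, 5, 4, 2).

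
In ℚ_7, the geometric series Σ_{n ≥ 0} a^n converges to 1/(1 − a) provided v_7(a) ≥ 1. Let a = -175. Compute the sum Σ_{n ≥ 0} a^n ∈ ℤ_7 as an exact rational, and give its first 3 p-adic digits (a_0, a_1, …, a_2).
Σ a^n = 1/(1 − a) = 1/176;  first 3 digits = (1, 3, 5)

v_7(a) = 1 ≥ 1, so the series converges in ℤ_7 to 1/(1 − a) = 1/(1 − (-175)) = 1/176. Expand this rational in ℤ_7: compute digits iteratively via d_i = x_i mod 7, x_{i+1} = (x_i − d_i)/7. The first 3 digits are (1, 3, 5).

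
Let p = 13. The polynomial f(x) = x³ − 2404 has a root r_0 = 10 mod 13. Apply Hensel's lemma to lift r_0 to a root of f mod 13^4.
r_3 = 25581 (mod 28561)

Hensel: r_{i+1} = r_i − f(r_i)/f′(r_i) mod 13^{i+2}, where f′(x) = 3x². Iterate:
  r_0 = 10 (mod 13)
  r_1 = 62 (mod 169)
  r_2 = 1414 (mod 2197)
  r_3 = 25581 (mod 28561)
Final: r = 25581 with f(r) ≡ 0 mod 13^4.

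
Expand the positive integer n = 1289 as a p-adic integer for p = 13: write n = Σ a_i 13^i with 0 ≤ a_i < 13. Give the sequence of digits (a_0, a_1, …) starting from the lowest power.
(a_0, a_1, …) = (2, 8, 7)

Repeated division by 13 gives the digits low-to-high: 1289 = 2 + 8·13^1 + 7·13^2. Digit sequence: (2, 8, 7).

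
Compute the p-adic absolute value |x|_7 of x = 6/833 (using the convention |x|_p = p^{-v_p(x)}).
|6/833|_7 = 49

Step 1 — compute v_7(x) by factoring powers of 7 out of the numerator and denominator: v_7(6/833) = -2. Step 2 — apply |x|_p = p^{-v_p(x)} = 7^{2} = 49.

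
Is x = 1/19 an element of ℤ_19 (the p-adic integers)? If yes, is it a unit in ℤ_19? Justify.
x ∉ ℤ_19 (v_19(x) = -1 < 0)

ℤ_19 = {x ∈ ℚ_19 : v_19(x) ≥ 0} and ℤ_19^× = {x ∈ ℤ_19 : v_19(x) = 0}. Here v_19(1/19) = v_19(num) − v_19(den) = -1; compare against these criteria.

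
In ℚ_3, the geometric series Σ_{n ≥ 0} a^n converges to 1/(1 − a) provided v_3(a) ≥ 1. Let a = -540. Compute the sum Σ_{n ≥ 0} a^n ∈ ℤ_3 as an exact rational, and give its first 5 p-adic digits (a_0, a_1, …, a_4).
Σ a^n = 1/(1 − a) = 1/541;  first 5 digits = (1, 0, 0, 1, 2)

v_3(a) = 3 ≥ 1, so the series converges in ℤ_3 to 1/(1 − a) = 1/(1 − (-540)) = 1/541. Expand this rational in ℤ_3: compute digits iteratively via d_i = x_i mod 3, x_{i+1} = (x_i − d_i)/3. The first 5 digits are (1, 0, 0, 1, 2).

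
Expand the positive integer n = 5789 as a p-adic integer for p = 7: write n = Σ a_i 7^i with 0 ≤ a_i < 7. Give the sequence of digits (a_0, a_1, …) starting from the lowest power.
(a_0, a_1, …) = (0, 1, 6, 2, 2)

Repeated division by 7 gives the digits low-to-high: 5789 = 1·7^1 + 6·7^2 + 2·7^3 + 2·7^4. Digit sequence: (0, 1, 6, 2, 2).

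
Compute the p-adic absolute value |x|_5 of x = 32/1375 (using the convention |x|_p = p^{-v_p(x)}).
|32/1375|_5 = 125

Step 1 — compute v_5(x) by factoring powers of 5 out of the numerator and denominator: v_5(32/1375) = -3. Step 2 — apply |x|_p = p^{-v_p(x)} = 5^{3} = 125.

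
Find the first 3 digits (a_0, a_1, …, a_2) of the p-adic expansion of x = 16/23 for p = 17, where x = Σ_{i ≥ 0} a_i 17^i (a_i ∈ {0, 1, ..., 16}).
(a_0, …, a_2) = (14, 14, 8)

v_17(16/23) = 0 (numerator and denominator both coprime to 17), so x ∈ ℤ_17^×. Compute digits iteratively via a_i = x_i mod 17, x_{i+1} = (x_i − a_i)/17, with x_0 = x:
  x_0 = 16/23;  a_0 = 14;  x_1 = (x_0 − 14)/17 = -18/23
  x_1 = -18/23;  a_1 = 14;  x_2 = (x_1 − 14)/17 = -20/23
  x_2 = -20/23;  a_2 = 8;  x_3 = (x_2 − 8)/17 = -12/23
Digits: (14, 14, 8).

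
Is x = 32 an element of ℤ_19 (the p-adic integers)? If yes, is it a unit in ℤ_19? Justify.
x ∈ ℤ_19^× (unit); v_19(x) = 0

ℤ_19 = {x ∈ ℚ_19 : v_19(x) ≥ 0} and ℤ_19^× = {x ∈ ℤ_19 : v_19(x) = 0}. Here v_19(32) = v_19(num) − v_19(den) = 0; compare against these criteria.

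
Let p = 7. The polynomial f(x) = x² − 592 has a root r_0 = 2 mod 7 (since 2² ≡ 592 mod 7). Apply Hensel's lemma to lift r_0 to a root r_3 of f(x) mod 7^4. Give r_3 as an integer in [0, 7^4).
r_3 = 149 (mod 2401)

Hensel's recurrence: r_{i+1} = r_i − f(r_i)·(f′(r_i))^{-1} mod 7^{i+2}, with f′(x) = 2x. Iterate:
  r_0 = 2 (mod 7)
  r_1 = 2 (mod 49)
  r_2 = 149 (mod 343)
  r_3 = 149 (mod 2401)
Final: r_3 = 149, and one checks f(r_3) ≡ 0 mod 7^4.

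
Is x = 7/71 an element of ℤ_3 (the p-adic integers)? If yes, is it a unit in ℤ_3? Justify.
x ∈ ℤ_3^× (unit); v_3(x) = 0

ℤ_3 = {x ∈ ℚ_3 : v_3(x) ≥ 0} and ℤ_3^× = {x ∈ ℤ_3 : v_3(x) = 0}. Here v_3(7/71) = v_3(num) − v_3(den) = 0; compare against these criteria.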